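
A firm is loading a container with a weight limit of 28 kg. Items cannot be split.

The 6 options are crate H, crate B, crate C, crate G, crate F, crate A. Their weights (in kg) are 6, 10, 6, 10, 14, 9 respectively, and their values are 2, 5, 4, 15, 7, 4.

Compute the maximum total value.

24

Treat it as a binary knapsack problem.
Allowing fractional choices, the relaxed optimum would be about 25.0, but items are indivisible.
crate B + crate C + crate G: weight 10 + 6 + 10 = 26 ≤ 28, value 5 + 4 + 15 = 24.
crate G + crate F: weight 10 + 14 = 24 ≤ 28, value 15 + 7 = 22.
crate C + crate G + crate A: weight 6 + 10 + 9 = 25 ≤ 28, value 4 + 15 + 4 = 23.
Best is crate B, crate C, and crate G with total value 24.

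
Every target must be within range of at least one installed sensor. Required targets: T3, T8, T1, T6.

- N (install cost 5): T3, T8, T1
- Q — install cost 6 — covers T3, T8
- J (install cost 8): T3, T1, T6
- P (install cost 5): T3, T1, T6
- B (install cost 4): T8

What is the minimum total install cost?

This is an integer covering problem.
Choose P and B: together they cover T3, T8, T1, T6 — every target.
Total install cost: 5 + 4 = 9.

9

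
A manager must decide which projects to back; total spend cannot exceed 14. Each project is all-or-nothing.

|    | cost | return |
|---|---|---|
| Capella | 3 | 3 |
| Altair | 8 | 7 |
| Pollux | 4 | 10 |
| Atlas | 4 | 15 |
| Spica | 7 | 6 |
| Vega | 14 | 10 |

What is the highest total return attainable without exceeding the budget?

28

This is an integer program with binary decision variables.
Allowing fractional choices, the relaxed optimum would be about 30.6, but projects are indivisible.
Capella + Pollux + Atlas: cost 3 + 4 + 4 = 11 ≤ 14, return 3 + 10 + 15 = 28.
Pollux + Atlas: cost 4 + 4 = 8 ≤ 14, return 10 + 15 = 25.
Best is Capella, Pollux, and Atlas with total return 28.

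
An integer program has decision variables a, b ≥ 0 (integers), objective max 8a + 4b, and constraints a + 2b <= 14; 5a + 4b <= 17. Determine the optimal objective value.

24

(a,b)=(3,0): 1·3+2·0=3≤14, 5·3+4·0=15≤17, objective 24.
(a,b)=(2,1): 1·2+2·1=4≤14, 5·2+4·1=14≤17, objective 20.
(a,b)=(2,0): 1·2+2·0=2≤14, 5·2+4·0=10≤17, objective 16.
The best lattice point is (3,0), giving 24.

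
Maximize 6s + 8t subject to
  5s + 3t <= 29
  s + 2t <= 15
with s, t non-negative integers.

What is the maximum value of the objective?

Relaxing integrality, the LP optimum is 63.71 at (s,t) = (1.86, 6.57), which is not an integer point.
(s,t)=(1,7) is feasible, giving 62.
(s,t)=(2,6) is feasible, giving 60.
(s,t)=(0,7) is feasible, giving 56.
No feasible integer point exceeds 62.

62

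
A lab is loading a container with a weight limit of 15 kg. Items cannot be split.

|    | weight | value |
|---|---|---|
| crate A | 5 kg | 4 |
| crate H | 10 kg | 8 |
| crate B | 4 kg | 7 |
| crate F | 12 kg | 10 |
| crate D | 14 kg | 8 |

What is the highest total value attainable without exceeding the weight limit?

15

Allowing fractional choices, the relaxed optimum would be about 16.2, but items are indivisible.
crate A + crate H: weight 5 + 10 = 15 ≤ 15, value 4 + 8 = 12.
crate A + crate B: weight 5 + 4 = 9 ≤ 15, value 4 + 7 = 11.
crate H + crate B: weight 10 + 4 = 14 ≤ 15, value 8 + 7 = 15.
Best is crate H and crate B with total value 15.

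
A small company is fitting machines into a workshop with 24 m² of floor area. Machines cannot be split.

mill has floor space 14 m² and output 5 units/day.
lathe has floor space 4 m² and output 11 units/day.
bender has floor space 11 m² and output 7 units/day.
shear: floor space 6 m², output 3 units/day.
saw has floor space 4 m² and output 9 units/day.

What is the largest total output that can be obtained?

27

Allowing fractional choices, the relaxed optimum would be about 29.5, but machines are indivisible.
lathe + shear + saw: floor space 4 + 6 + 4 = 14 ≤ 24, output 11 + 3 + 9 = 23.
lathe + bender + saw: floor space 4 + 11 + 4 = 19 ≤ 24, output 11 + 7 + 9 = 27.
mill + lathe + saw: floor space 14 + 4 + 4 = 22 ≤ 24, output 5 + 11 + 9 = 25.
Best is lathe, bender, and saw with total output 27.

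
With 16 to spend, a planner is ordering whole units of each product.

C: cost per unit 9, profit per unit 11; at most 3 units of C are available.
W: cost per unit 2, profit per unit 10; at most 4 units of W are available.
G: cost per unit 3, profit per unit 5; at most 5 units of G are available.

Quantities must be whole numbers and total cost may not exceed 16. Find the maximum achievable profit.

4×W and 2×G: cost 14 ≤ 16, profit 4·10 + 2·5 = 50.
3×W and 3×G: cost 15 ≤ 16, profit 3·10 + 3·5 = 45.
Best is 50.

50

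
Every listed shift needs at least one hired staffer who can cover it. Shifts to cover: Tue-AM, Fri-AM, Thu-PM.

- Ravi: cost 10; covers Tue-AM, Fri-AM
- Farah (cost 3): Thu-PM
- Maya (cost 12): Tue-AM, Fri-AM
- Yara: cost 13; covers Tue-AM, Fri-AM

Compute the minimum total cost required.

13

This is an integer covering problem.
Choose Ravi and Farah: together they cover Tue-AM, Fri-AM, Thu-PM — every shift.
Total cost: 10 + 3 = 13.
No cover costs less than 13.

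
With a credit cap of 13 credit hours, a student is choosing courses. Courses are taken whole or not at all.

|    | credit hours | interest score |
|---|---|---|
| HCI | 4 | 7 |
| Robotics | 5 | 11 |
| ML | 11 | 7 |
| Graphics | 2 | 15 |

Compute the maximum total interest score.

HCI + Robotics + Graphics: credit hours 4 + 5 + 2 = 11 ≤ 13, interest score 7 + 11 + 15 = 33.
Robotics + Graphics: credit hours 5 + 2 = 7 ≤ 13, interest score 11 + 15 = 26.
Best is HCI, Robotics, and Graphics with total interest score 33.

33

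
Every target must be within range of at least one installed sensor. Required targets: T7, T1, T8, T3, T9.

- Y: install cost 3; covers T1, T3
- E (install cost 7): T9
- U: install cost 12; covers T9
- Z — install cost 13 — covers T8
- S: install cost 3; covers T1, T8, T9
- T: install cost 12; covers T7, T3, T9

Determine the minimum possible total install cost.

The greedy cost-per-new-target heuristic would pick S, Y, and T for 18, but a cheaper cover exists.
Choose S and T: together they cover T7, T1, T8, T3, T9 — every target.
Total install cost: 3 + 12 = 15.
No cover costs less than 15.

15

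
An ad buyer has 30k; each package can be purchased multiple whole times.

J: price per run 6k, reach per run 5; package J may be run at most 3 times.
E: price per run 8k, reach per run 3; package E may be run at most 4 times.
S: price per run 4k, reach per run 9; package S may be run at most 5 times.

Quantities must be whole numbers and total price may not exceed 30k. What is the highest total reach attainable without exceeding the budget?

50

This is a bounded integer knapsack.
Take 1×J and 5×S: price 26 ≤ 30, reach 1·5 + 5·9 = 50.
S has the best ratio (9/4) and is taken to its limit of 5; remaining capacity is filled optimally with the others.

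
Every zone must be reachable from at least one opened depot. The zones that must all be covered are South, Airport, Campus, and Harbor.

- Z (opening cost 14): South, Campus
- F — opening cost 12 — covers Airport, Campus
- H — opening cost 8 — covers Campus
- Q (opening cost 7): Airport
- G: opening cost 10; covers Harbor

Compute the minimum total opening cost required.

This is a weighted set-cover instance.
The greedy cost-per-new-zone heuristic would pick F, G, and Z for 36, but a cheaper cover exists.
Choose Z, Q, and G: together they cover South, Airport, Campus, Harbor — every zone.
Total opening cost: 14 + 7 + 10 = 31.
No cover costs less than 31.

31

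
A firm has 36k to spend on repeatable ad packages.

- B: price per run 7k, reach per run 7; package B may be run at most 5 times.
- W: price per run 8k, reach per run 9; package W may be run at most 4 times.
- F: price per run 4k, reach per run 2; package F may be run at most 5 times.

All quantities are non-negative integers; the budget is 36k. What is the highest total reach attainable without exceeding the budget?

This is a bounded integer knapsack.
Take 4×W and 1×F: price 36 ≤ 36, reach 4·9 + 1·2 = 38.
W has the best ratio (9/8) and is taken to its limit of 4; remaining capacity is filled optimally with the others.

38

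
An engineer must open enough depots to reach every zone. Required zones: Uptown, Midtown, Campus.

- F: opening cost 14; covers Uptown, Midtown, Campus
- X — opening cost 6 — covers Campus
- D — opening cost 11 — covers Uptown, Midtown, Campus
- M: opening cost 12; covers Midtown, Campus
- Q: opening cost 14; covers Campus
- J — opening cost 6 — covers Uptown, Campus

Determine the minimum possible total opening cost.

11

This is an integer covering problem.
D alone covers Uptown, Midtown, Campus — every zone.
Total opening cost: 11.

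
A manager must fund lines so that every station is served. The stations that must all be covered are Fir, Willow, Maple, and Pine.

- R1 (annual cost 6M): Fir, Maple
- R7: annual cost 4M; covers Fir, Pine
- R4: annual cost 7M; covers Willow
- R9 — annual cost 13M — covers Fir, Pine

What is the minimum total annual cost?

17

Choose R1, R7, and R4: together they cover Fir, Willow, Maple, Pine — every station.
Total annual cost: 6 + 4 + 7 = 17.
No cover costs less than 17.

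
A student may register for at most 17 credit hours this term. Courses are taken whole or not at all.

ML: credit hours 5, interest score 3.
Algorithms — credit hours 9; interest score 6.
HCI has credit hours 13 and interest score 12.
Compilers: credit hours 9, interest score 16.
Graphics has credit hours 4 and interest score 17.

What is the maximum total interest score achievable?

Compilers + Graphics: credit hours 9 + 4 = 13 ≤ 17, interest score 16 + 17 = 33.
HCI + Graphics: credit hours 13 + 4 = 17 ≤ 17, interest score 12 + 17 = 29.
Algorithms + Graphics: credit hours 9 + 4 = 13 ≤ 17, interest score 6 + 17 = 23.
Best is Compilers and Graphics with total interest score 33.

33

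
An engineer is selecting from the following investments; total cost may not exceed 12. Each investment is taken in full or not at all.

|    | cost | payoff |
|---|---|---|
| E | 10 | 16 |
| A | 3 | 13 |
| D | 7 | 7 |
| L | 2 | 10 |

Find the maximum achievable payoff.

Take A, D, and L: cost 3 + 7 + 2 = 12 ≤ 12, payoff 13 + 7 + 10 = 30.
No other feasible combination does better.

30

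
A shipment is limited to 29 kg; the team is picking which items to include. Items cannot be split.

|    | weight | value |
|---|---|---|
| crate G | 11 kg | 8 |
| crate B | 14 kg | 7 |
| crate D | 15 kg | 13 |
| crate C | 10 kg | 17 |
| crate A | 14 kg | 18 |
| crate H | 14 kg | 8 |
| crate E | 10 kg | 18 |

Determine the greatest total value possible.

36

Allowing fractional choices, the relaxed optimum would be about 46.6, but items are indivisible.
crate A + crate E: weight 14 + 10 = 24 ≤ 29, value 18 + 18 = 36.
crate C + crate E: weight 10 + 10 = 20 ≤ 29, value 17 + 18 = 35.
Best is crate A and crate E with total value 36.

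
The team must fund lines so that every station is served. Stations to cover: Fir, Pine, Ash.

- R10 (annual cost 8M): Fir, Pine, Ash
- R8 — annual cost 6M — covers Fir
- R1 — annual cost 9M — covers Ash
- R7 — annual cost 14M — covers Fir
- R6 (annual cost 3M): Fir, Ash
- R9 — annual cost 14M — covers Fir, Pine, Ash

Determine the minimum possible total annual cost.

8

The greedy cost-per-new-station heuristic would pick R6 and R10 for 11, but a cheaper cover exists.
R10 alone covers Fir, Pine, Ash — every station.
Total annual cost: 8.
No cover costs less than 8.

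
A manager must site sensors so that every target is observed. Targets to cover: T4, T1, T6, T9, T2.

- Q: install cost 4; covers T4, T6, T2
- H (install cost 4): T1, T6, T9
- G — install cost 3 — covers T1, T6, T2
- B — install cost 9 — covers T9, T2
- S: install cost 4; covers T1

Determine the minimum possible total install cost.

8

The greedy cost-per-new-target heuristic would pick G, Q, and H for 11, but a cheaper cover exists.
Choose Q and H: together they cover T4, T1, T6, T9, T2 — every target.
Total install cost: 4 + 4 = 8.
No cover costs less than 8.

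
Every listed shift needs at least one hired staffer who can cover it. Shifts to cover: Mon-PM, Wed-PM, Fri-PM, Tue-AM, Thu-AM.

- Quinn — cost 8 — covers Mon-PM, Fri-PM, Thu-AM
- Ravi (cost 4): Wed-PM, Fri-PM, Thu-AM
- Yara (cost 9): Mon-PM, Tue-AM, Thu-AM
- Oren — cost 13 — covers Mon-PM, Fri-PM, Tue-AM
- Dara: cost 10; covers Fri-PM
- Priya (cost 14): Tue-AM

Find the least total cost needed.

Choose Ravi and Yara: together they cover Mon-PM, Wed-PM, Fri-PM, Tue-AM, Thu-AM — every shift.
Total cost: 4 + 9 = 13.
No cover costs less than 13.

13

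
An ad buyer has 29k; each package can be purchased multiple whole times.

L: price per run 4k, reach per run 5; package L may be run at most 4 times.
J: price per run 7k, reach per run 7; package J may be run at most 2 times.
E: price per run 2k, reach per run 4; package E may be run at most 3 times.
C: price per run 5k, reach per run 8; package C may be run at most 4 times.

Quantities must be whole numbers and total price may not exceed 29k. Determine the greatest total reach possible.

Take 2×L, 3×E, and 3×C: price 29 ≤ 29, reach 2·5 + 3·4 + 3·8 = 46.
E has the best ratio (4/2) and is taken to its limit of 3; remaining capacity is filled optimally with the others.

46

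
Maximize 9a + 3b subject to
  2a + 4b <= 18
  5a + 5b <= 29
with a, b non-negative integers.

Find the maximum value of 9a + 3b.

45

The continuous relaxation peaks at (5.8, 0) with value 52.20; rounding to a feasible lattice point costs some objective.
(a,b)=(5,0) is feasible, giving 45.
(a,b)=(4,1) is feasible, giving 39.
(a,b)=(4,0) is feasible, giving 36.
No feasible integer point exceeds 45.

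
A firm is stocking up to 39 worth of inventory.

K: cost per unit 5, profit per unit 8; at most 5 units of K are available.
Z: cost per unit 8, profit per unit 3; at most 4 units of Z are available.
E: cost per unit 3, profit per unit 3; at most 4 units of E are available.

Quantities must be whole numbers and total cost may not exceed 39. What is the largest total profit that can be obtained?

5×K and 4×E: cost 37 ≤ 39, profit 5·8 + 4·3 = 52.
5×K and 3×E: cost 34 ≤ 39, profit 5·8 + 3·3 = 49.
Best is 52.

52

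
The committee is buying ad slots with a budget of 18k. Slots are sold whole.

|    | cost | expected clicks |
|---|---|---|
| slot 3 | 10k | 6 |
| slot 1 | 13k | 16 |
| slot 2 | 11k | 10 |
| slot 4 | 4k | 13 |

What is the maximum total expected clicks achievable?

Treat it as a binary knapsack problem.
slot 2 + slot 4: cost 11 + 4 = 15 ≤ 18, expected clicks 10 + 13 = 23.
slot 3 + slot 4: cost 10 + 4 = 14 ≤ 18, expected clicks 6 + 13 = 19.
slot 1 + slot 4: cost 13 + 4 = 17 ≤ 18, expected clicks 16 + 13 = 29.
Best is slot 1 and slot 4 with total expected clicks 29.

29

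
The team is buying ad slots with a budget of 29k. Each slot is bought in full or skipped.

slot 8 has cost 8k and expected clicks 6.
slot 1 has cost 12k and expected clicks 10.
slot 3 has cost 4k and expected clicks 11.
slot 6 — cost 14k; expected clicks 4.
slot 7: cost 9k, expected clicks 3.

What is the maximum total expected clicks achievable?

27

slot 1 + slot 3 + slot 7: cost 12 + 4 + 9 = 25 ≤ 29, expected clicks 10 + 11 + 3 = 24.
slot 8 + slot 1 + slot 3: cost 8 + 12 + 4 = 24 ≤ 29, expected clicks 6 + 10 + 11 = 27.
Best is slot 8, slot 1, and slot 3 with total expected clicks 27.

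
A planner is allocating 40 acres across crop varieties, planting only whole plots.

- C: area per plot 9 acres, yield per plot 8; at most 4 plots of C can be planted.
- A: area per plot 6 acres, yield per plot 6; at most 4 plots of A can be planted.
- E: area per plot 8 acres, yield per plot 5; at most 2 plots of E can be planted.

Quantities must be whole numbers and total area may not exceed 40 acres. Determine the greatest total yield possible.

Take 3×C and 2×A: area 39 ≤ 40, yield 3·8 + 2·6 = 36.
No other integer combination yields more.

36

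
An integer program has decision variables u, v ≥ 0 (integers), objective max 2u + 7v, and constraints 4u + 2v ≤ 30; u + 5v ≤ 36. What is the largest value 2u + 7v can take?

The continuous relaxation peaks at (4.33, 6.33) with value 53.00; rounding to a feasible lattice point costs some objective.
(u,v)=(1,7): 4·1+2·7=18≤30, 1·1+5·7=36≤36, objective 51.
(u,v)=(4,6): 4·4+2·6=28≤30, 1·4+5·6=34≤36, objective 50.
The best lattice point is (1,7), giving 51.

51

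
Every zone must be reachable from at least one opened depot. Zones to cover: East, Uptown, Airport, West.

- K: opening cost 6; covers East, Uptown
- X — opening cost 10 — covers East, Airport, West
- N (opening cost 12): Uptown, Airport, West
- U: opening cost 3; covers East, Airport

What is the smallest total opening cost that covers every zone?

15

This is a weighted set-cover instance.
The greedy cost-per-new-zone heuristic would pick U, K, and X for 19, but a cheaper cover exists.
Choose N and U: together they cover East, Uptown, Airport, West — every zone.
Total opening cost: 12 + 3 = 15.
No cover costs less than 15.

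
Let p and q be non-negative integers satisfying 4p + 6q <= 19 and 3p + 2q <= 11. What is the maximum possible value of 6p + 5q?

(p,q)=(3,1) is feasible, giving 23.
(p,q)=(3,0) is feasible, giving 18.
No feasible integer point exceeds 23.

23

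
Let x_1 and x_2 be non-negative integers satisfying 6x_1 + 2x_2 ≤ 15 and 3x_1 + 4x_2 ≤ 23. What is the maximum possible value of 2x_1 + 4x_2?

(x_1,x_2)=(0,5) is feasible, giving 20.
(x_1,x_2)=(1,4) is feasible, giving 18.
(x_1,x_2)=(0,4) is feasible, giving 16.
Maximum is 20 at (x_1,x_2)=(0,5).

20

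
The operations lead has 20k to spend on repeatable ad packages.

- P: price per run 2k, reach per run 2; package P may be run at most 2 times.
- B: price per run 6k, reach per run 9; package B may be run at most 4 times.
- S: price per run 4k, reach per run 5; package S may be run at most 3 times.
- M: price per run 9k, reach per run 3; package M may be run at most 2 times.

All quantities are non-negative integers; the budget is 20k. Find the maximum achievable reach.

B has the best ratio (9/6); taking only B gives at most 3×9 = 27 (stopped by the price limit).
Mixing does better — 1×P and 3×B: price 20 ≤ 20, reach 1·2 + 3·9 = 29.

29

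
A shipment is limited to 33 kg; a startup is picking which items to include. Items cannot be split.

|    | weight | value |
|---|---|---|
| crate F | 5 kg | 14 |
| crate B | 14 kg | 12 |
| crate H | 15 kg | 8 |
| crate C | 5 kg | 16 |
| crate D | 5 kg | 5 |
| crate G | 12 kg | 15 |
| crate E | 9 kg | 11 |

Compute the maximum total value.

56

Take crate F, crate C, crate G, and crate E: weight 5 + 5 + 12 + 9 = 31 ≤ 33, value 14 + 16 + 15 + 11 = 56.
No other feasible combination does better.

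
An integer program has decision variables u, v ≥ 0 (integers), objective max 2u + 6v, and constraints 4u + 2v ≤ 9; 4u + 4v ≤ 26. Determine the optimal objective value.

(u,v)=(0,4): 4·0+2·4=8≤9, 4·0+4·4=16≤26, objective 24.
(u,v)=(0,3): 4·0+2·3=6≤9, 4·0+4·3=12≤26, objective 18.
Maximum is 24 at (u,v)=(0,4).

24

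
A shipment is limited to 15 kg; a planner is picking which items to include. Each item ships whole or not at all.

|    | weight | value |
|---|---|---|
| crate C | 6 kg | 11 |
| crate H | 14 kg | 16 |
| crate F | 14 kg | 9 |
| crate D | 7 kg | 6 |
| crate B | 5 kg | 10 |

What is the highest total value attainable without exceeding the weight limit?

crate D + crate B: weight 7 + 5 = 12 ≤ 15, value 6 + 10 = 16.
crate C + crate D: weight 6 + 7 = 13 ≤ 15, value 11 + 6 = 17.
crate C + crate B: weight 6 + 5 = 11 ≤ 15, value 11 + 10 = 21.
Best is crate C and crate B with total value 21.

21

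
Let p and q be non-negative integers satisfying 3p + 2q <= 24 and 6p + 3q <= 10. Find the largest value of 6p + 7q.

(p,q)=(0,3): 3·0+2·3=6≤24, 6·0+3·3=9≤10, objective 21.
(p,q)=(0,2): 3·0+2·2=4≤24, 6·0+3·2=6≤10, objective 14.
Maximum is 21 at (p,q)=(0,3).

21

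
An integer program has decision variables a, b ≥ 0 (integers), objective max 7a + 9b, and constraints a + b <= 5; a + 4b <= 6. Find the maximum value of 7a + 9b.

35

(a,b)=(5,0): 1·5+1·0=5≤5, 1·5+4·0=5≤6, objective 35.
(a,b)=(4,0): 1·4+1·0=4≤5, 1·4+4·0=4≤6, objective 28.
Maximum is 35 at (a,b)=(5,0).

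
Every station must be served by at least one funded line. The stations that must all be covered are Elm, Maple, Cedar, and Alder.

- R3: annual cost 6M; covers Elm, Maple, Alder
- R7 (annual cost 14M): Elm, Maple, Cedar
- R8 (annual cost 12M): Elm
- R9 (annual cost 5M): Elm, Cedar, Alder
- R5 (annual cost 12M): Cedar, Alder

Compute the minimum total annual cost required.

Choose R3 and R9: together they cover Elm, Maple, Cedar, Alder — every station.
Total annual cost: 6 + 5 = 11.
No cover costs less than 11.

11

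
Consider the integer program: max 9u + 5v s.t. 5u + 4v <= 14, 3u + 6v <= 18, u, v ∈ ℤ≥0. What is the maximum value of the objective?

23

Relaxing integrality, the LP optimum is 25.20 at (u,v) = (2.8, 0), which is not an integer point.
(u,v)=(2,1): 5·2+4·1=14≤14, 3·2+6·1=12≤18, objective 23.
(u,v)=(1,2): 5·1+4·2=13≤14, 3·1+6·2=15≤18, objective 19.
The best lattice point is (2,1), giving 23.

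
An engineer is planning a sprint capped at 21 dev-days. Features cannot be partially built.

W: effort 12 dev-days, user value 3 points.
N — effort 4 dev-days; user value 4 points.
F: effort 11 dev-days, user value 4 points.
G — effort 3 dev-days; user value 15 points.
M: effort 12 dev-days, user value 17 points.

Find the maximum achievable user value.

Treat it as a binary knapsack problem.
N + G + M: effort 4 + 3 + 12 = 19 ≤ 21, user value 4 + 15 + 17 = 36.
N + F + G: effort 4 + 11 + 3 = 18 ≤ 21, user value 4 + 4 + 15 = 23.
G + M: effort 3 + 12 = 15 ≤ 21, user value 15 + 17 = 32.
Best is N, G, and M with total user value 36.

36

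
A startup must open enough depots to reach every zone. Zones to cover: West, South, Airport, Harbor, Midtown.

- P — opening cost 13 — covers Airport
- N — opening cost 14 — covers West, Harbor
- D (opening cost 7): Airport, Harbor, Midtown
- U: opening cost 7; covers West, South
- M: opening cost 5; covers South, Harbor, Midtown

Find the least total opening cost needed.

This is an integer covering problem.
The greedy cost-per-new-zone heuristic would pick M, D, and U for 19, but a cheaper cover exists.
Choose D and U: together they cover West, South, Airport, Harbor, Midtown — every zone.
Total opening cost: 7 + 7 = 14.
No cover costs less than 14.

14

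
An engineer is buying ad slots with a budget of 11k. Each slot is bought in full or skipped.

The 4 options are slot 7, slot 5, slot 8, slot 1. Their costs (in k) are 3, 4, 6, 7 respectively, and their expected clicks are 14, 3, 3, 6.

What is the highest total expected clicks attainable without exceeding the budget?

20

Take slot 7 and slot 1: cost 3 + 7 = 10 ≤ 11, expected clicks 14 + 6 = 20.
No other feasible combination does better.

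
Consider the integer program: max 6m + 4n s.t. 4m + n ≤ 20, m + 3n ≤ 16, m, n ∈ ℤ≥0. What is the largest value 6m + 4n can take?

40

(m,n)=(4,4): 4·4+1·4=20≤20, 1·4+3·4=16≤16, objective 40.
(m,n)=(4,3): 4·4+1·3=19≤20, 1·4+3·3=13≤16, objective 36.
(m,n)=(3,4): 4·3+1·4=16≤20, 1·3+3·4=15≤16, objective 34.
No feasible integer point exceeds 40.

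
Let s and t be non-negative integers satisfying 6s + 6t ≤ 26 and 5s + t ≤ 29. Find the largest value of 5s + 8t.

32

Relaxing integrality, the LP optimum is 34.67 at (s,t) = (0, 4.33), which is not an integer point.
(s,t)=(0,4) is feasible, giving 32.
(s,t)=(1,3) is feasible, giving 29.
No feasible integer point exceeds 32.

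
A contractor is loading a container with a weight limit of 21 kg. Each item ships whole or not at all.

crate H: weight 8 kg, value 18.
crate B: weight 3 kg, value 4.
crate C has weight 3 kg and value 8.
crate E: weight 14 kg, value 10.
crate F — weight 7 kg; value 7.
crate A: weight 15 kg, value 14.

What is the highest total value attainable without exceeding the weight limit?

Take crate H, crate B, crate C, and crate F: weight 8 + 3 + 3 + 7 = 21 ≤ 21, value 18 + 4 + 8 + 7 = 37.
No other feasible combination does better.

37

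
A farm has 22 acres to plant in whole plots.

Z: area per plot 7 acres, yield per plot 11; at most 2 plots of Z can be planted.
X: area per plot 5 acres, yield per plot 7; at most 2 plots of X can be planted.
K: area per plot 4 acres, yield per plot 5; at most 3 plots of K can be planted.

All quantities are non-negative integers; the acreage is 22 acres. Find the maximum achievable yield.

32

Take 2×Z and 2×K: area 22 ≤ 22, yield 2·11 + 2·5 = 32.
Z has the best ratio (11/7) and is taken to its limit of 2; remaining capacity is filled optimally with the others.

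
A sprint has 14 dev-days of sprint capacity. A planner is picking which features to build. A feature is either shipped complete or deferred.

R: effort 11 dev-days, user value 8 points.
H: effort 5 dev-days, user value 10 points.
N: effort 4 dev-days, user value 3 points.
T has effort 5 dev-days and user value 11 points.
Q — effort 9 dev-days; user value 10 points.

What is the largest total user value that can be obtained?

24

This is an integer program with binary decision variables.
Take H, N, and T: effort 5 + 4 + 5 = 14 ≤ 14, user value 10 + 3 + 11 = 24.
No other feasible combination does better.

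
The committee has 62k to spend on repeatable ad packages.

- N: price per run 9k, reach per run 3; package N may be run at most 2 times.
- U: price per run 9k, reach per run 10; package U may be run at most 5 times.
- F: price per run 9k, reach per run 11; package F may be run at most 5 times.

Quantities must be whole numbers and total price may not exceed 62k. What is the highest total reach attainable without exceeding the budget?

65

This is a bounded integer knapsack.
F has the best ratio (11/9); taking only F gives at most 5×11 = 55 (stopped by the supply cap of 5).
Mixing does better — 1×U and 5×F: price 54 ≤ 62, reach 1·10 + 5·11 = 65.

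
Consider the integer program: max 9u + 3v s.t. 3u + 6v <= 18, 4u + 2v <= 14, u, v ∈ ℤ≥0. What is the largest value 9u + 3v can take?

30

Relaxing integrality, the LP optimum is 31.50 at (u,v) = (3.5, 0), which is not an integer point.
(u,v)=(3,1): 3·3+6·1=15≤18, 4·3+2·1=14≤14, objective 30.
(u,v)=(3,0): 3·3+6·0=9≤18, 4·3+2·0=12≤14, objective 27.
(u,v)=(2,2): 3·2+6·2=18≤18, 4·2+2·2=12≤14, objective 24.
Maximum is 30 at (u,v)=(3,1).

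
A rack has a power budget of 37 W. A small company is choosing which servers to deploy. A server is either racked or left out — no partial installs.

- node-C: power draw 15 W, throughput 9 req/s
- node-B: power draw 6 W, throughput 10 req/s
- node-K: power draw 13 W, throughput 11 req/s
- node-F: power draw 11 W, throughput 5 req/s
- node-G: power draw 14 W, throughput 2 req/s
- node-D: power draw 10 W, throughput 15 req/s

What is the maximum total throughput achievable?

36

Allowing fractional choices, the relaxed optimum would be about 40.8, but servers are indivisible.
node-B + node-K + node-D: power draw 6 + 13 + 10 = 29 ≤ 37, throughput 10 + 11 + 15 = 36.
node-C + node-B + node-D: power draw 15 + 6 + 10 = 31 ≤ 37, throughput 9 + 10 + 15 = 34.
Best is node-B, node-K, and node-D with total throughput 36.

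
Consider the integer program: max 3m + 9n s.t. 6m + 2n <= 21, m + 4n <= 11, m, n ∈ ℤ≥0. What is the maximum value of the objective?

24

The continuous relaxation peaks at (2.82, 2.05) with value 26.86; rounding to a feasible lattice point costs some objective.
(m,n)=(2,2): 6·2+2·2=16≤21, 1·2+4·2=10≤11, objective 24.
(m,n)=(1,2): 6·1+2·2=10≤21, 1·1+4·2=9≤11, objective 21.
(m,n)=(3,1): 6·3+2·1=20≤21, 1·3+4·1=7≤11, objective 18.
Maximum is 24 at (m,n)=(2,2).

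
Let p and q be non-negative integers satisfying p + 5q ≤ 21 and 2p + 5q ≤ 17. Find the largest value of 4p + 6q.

32

(p,q)=(8,0): 1·8+5·0=8≤21, 2·8+5·0=16≤17, objective 32.
(p,q)=(7,0): 1·7+5·0=7≤21, 2·7+5·0=14≤17, objective 28.
The best lattice point is (8,0), giving 32.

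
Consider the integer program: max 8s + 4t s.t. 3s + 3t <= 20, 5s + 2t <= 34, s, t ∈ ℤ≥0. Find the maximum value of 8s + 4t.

48

(s,t)=(6,0): 3·6+3·0=18≤20, 5·6+2·0=30≤34, objective 48.
(s,t)=(5,1): 3·5+3·1=18≤20, 5·5+2·1=27≤34, objective 44.
(s,t)=(5,0): 3·5+3·0=15≤20, 5·5+2·0=25≤34, objective 40.
Maximum is 48 at (s,t)=(6,0).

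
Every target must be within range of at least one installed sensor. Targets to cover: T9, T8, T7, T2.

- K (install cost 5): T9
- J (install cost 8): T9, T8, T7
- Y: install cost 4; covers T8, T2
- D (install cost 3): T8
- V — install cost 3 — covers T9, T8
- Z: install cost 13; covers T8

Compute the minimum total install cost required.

The greedy cost-per-new-target heuristic would pick V, Y, and J for 15, but a cheaper cover exists.
Choose J and Y: together they cover T9, T8, T7, T2 — every target.
Total install cost: 8 + 4 = 12.
No cover costs less than 12.

12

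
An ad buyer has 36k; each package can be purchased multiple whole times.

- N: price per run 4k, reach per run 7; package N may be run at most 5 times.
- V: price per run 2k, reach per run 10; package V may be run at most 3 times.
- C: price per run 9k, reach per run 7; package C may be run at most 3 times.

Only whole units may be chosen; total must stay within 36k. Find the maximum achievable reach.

72

3×N, 3×V, and 2×C: price 36 ≤ 36, reach 3·7 + 3·10 + 2·7 = 65.
5×N, 3×V, and 1×C: price 35 ≤ 36, reach 5·7 + 3·10 + 1·7 = 72.
Best is 72.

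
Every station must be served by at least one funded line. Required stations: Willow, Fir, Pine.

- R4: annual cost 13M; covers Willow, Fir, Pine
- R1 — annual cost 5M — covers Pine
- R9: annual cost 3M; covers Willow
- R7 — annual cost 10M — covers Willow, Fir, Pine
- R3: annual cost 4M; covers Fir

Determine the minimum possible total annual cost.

10

This is an integer covering problem.
The greedy cost-per-new-station heuristic would pick R9, R3, and R1 for 12, but a cheaper cover exists.
R7 alone covers Willow, Fir, Pine — every station.
Total annual cost: 10.
No cover costs less than 10.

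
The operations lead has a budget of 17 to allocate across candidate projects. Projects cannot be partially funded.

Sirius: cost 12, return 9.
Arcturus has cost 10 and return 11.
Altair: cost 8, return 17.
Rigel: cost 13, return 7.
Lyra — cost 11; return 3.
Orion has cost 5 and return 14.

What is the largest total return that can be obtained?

This is an integer program with binary decision variables.
Arcturus + Orion: cost 10 + 5 = 15 ≤ 17, return 11 + 14 = 25.
Altair + Orion: cost 8 + 5 = 13 ≤ 17, return 17 + 14 = 31.
Best is Altair and Orion with total return 31.

31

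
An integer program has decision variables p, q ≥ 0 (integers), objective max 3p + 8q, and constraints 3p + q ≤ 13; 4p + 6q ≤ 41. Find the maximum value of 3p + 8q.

The continuous relaxation peaks at (0, 6.83) with value 54.67; rounding to a feasible lattice point costs some objective.
(p,q)=(1,6): 3·1+1·6=9≤13, 4·1+6·6=40≤41, objective 51.
(p,q)=(0,6): 3·0+1·6=6≤13, 4·0+6·6=36≤41, objective 48.
(p,q)=(2,5): 3·2+1·5=11≤13, 4·2+6·5=38≤41, objective 46.
No feasible integer point exceeds 51.

51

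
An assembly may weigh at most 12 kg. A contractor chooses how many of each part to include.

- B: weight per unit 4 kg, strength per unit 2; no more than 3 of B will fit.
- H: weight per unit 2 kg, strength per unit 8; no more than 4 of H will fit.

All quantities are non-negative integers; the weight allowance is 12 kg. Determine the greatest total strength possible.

34

Take 1×B and 4×H: weight 12 ≤ 12, strength 1·2 + 4·8 = 34.
H has the best ratio (8/2) and is taken to its limit of 4; remaining capacity is filled optimally with the others.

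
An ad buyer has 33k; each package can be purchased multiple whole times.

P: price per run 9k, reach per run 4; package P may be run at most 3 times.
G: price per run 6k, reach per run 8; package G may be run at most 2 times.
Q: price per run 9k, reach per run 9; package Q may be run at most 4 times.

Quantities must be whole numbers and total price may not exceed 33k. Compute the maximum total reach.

2×G and 2×Q: price 30 ≤ 33, reach 2·8 + 2·9 = 34.
1×G and 3×Q: price 33 ≤ 33, reach 1·8 + 3·9 = 35.
Best is 35.

35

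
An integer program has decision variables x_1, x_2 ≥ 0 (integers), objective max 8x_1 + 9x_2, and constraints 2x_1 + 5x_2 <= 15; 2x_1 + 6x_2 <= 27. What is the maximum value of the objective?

56

(x_1,x_2)=(7,0) is feasible, giving 56.
(x_1,x_2)=(6,0) is feasible, giving 48.
The best lattice point is (7,0), giving 56.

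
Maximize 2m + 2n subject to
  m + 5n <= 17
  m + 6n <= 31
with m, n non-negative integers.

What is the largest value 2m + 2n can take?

34

(m,n)=(17,0): 1·17+5·0=17≤17, 1·17+6·0=17≤31, objective 34.
(m,n)=(16,0): 1·16+5·0=16≤17, 1·16+6·0=16≤31, objective 32.
No feasible integer point exceeds 34.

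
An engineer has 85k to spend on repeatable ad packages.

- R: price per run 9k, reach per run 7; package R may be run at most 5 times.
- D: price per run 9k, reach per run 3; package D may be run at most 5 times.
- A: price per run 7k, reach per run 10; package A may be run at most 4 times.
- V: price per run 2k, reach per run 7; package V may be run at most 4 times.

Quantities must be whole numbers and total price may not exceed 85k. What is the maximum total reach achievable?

This is a bounded integer knapsack.
V has the best ratio (7/2); taking only V gives at most 4×7 = 28 (stopped by the supply cap of 4).
Mixing does better — 5×R, 4×A, and 4×V: price 81 ≤ 85, reach 5·7 + 4·10 + 4·7 = 103.

103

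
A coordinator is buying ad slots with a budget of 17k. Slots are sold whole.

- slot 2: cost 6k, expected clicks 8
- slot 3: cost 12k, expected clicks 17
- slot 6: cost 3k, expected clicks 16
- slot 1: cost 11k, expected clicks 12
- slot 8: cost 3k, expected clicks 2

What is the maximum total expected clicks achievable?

33

Allowing fractional choices, the relaxed optimum would be about 35.7, but ad slots are indivisible.
slot 3 + slot 6: cost 12 + 3 = 15 ≤ 17, expected clicks 17 + 16 = 33.
slot 6 + slot 1 + slot 8: cost 3 + 11 + 3 = 17 ≤ 17, expected clicks 16 + 12 + 2 = 30.
Best is slot 3 and slot 6 with total expected clicks 33.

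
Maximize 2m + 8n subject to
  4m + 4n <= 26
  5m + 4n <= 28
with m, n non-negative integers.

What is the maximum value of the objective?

(m,n)=(0,6): 4·0+4·6=24≤26, 5·0+4·6=24≤28, objective 48.
(m,n)=(1,5): 4·1+4·5=24≤26, 5·1+4·5=25≤28, objective 42.
The best lattice point is (0,6), giving 48.

48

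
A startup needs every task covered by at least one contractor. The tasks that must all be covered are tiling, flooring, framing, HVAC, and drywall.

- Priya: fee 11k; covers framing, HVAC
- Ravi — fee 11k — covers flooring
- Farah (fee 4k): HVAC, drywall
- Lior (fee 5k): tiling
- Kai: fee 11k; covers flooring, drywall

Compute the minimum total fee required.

27

The greedy cost-per-new-task heuristic would pick Farah, Lior, Priya, and Ravi for 31, but a cheaper cover exists.
Choose Priya, Lior, and Kai: together they cover tiling, flooring, framing, HVAC, drywall — every task.
Total fee: 11 + 5 + 11 = 27.
No cover costs less than 27.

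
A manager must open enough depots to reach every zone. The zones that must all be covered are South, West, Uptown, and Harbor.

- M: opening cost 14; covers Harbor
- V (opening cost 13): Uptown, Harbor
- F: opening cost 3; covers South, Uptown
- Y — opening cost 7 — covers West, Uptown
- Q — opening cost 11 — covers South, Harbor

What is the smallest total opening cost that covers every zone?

This is a weighted set-cover instance.
Choose Y and Q: together they cover South, West, Uptown, Harbor — every zone.
Total opening cost: 7 + 11 = 18.

18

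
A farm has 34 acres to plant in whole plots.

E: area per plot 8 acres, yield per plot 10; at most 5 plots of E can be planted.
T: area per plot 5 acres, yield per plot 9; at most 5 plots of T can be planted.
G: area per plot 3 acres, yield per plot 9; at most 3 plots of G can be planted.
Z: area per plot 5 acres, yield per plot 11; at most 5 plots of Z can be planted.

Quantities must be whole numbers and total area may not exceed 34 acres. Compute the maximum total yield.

G has the best ratio (9/3); taking only G gives at most 3×9 = 27 (stopped by the supply cap of 3).
Mixing does better — 3×G and 5×Z: area 34 ≤ 34, yield 3·9 + 5·11 = 82.

82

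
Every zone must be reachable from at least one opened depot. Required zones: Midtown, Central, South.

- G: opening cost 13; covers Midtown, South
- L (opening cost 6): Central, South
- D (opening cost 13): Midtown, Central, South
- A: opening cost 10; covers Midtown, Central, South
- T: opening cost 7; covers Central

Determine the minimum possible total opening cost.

10

The greedy cost-per-new-zone heuristic would pick L and A for 16, but a cheaper cover exists.
A alone covers Midtown, Central, South — every zone.
Total opening cost: 10.
No cover costs less than 10.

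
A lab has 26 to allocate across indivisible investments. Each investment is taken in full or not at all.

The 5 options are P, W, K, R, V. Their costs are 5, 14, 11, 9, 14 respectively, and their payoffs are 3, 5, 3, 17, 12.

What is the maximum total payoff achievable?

29

Allowing fractional choices, the relaxed optimum would be about 30.8, but investments are indivisible.
P + K + R: cost 5 + 11 + 9 = 25 ≤ 26, payoff 3 + 3 + 17 = 23.
R + V: cost 9 + 14 = 23 ≤ 26, payoff 17 + 12 = 29.
W + R: cost 14 + 9 = 23 ≤ 26, payoff 5 + 17 = 22.
Best is R and V with total payoff 29.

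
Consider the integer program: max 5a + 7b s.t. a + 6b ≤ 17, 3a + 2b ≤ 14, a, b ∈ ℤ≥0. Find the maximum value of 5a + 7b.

(a,b)=(3,2) is feasible, giving 29.
(a,b)=(4,1) is feasible, giving 27.
(a,b)=(2,2) is feasible, giving 24.
(a,b)=(3,1) is feasible, giving 22.
No feasible integer point exceeds 29.

29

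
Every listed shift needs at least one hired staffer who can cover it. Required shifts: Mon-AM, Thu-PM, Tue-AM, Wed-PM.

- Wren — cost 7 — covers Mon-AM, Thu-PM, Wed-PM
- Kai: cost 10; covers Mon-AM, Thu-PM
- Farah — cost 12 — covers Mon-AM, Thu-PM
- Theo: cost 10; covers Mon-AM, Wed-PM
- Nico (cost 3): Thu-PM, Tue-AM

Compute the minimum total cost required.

10

Choose Wren and Nico: together they cover Mon-AM, Thu-PM, Tue-AM, Wed-PM — every shift.
Total cost: 7 + 3 = 10.
No cover costs less than 10.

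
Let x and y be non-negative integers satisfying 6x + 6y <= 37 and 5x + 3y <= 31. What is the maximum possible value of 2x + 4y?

Relaxing integrality, the LP optimum is 24.67 at (x,y) = (0, 6.17), which is not an integer point.
(x,y)=(0,6): 6·0+6·6=36≤37, 5·0+3·6=18≤31, objective 24.
(x,y)=(1,5): 6·1+6·5=36≤37, 5·1+3·5=20≤31, objective 22.
Maximum is 24 at (x,y)=(0,6).

24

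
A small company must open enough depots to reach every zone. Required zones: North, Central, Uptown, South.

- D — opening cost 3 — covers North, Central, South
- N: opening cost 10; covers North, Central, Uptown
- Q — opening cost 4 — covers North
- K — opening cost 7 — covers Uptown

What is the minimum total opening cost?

Choose D and K: together they cover North, Central, Uptown, South — every zone.
Total opening cost: 3 + 7 = 10.

10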